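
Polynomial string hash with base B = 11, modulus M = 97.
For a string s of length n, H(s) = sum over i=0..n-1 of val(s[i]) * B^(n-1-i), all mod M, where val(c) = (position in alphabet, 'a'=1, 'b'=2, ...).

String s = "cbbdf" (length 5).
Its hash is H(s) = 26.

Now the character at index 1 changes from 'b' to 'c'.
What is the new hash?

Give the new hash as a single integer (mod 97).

val('b') = 2, val('c') = 3
Position k = 1, exponent = n-1-k = 3
B^3 mod M = 11^3 mod 97 = 70
Delta = (3 - 2) * 70 mod 97 = 70
New hash = (26 + 70) mod 97 = 96

Answer: 96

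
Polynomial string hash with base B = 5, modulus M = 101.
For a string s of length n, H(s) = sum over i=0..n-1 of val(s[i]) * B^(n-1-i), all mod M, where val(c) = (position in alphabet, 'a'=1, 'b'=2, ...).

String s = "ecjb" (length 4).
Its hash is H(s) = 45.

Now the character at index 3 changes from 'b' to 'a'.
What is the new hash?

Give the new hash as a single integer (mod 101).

Answer: 44

Derivation:
val('b') = 2, val('a') = 1
Position k = 3, exponent = n-1-k = 0
B^0 mod M = 5^0 mod 101 = 1
Delta = (1 - 2) * 1 mod 101 = 100
New hash = (45 + 100) mod 101 = 44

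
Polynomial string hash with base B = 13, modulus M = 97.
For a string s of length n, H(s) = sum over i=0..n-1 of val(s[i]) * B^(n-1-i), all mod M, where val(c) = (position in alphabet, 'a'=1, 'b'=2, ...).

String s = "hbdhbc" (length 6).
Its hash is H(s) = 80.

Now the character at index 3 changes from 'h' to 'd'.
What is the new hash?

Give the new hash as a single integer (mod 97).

Answer: 83

Derivation:
val('h') = 8, val('d') = 4
Position k = 3, exponent = n-1-k = 2
B^2 mod M = 13^2 mod 97 = 72
Delta = (4 - 8) * 72 mod 97 = 3
New hash = (80 + 3) mod 97 = 83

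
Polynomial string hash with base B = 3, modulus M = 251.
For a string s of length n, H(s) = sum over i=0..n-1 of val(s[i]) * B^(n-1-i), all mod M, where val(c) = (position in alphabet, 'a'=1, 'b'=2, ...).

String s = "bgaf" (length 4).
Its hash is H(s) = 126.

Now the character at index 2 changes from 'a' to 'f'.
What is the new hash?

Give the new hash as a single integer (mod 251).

val('a') = 1, val('f') = 6
Position k = 2, exponent = n-1-k = 1
B^1 mod M = 3^1 mod 251 = 3
Delta = (6 - 1) * 3 mod 251 = 15
New hash = (126 + 15) mod 251 = 141

Answer: 141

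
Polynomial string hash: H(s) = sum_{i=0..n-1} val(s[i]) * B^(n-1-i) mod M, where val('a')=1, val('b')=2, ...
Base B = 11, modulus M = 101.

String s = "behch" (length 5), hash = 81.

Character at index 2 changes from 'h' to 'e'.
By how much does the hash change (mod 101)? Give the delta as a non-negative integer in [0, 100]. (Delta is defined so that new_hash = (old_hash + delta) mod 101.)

Delta formula: (val(new) - val(old)) * B^(n-1-k) mod M
  val('e') - val('h') = 5 - 8 = -3
  B^(n-1-k) = 11^2 mod 101 = 20
  Delta = -3 * 20 mod 101 = 41

Answer: 41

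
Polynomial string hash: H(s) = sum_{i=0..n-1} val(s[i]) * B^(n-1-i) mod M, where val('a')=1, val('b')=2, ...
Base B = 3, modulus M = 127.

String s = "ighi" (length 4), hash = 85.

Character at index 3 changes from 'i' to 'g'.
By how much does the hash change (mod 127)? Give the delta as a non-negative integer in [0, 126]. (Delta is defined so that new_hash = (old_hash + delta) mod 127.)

Answer: 125

Derivation:
Delta formula: (val(new) - val(old)) * B^(n-1-k) mod M
  val('g') - val('i') = 7 - 9 = -2
  B^(n-1-k) = 3^0 mod 127 = 1
  Delta = -2 * 1 mod 127 = 125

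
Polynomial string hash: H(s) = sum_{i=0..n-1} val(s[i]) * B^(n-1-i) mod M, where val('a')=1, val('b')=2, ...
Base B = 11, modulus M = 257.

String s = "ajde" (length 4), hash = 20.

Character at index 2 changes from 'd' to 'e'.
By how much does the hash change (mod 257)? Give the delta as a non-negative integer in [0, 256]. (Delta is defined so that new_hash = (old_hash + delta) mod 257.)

Answer: 11

Derivation:
Delta formula: (val(new) - val(old)) * B^(n-1-k) mod M
  val('e') - val('d') = 5 - 4 = 1
  B^(n-1-k) = 11^1 mod 257 = 11
  Delta = 1 * 11 mod 257 = 11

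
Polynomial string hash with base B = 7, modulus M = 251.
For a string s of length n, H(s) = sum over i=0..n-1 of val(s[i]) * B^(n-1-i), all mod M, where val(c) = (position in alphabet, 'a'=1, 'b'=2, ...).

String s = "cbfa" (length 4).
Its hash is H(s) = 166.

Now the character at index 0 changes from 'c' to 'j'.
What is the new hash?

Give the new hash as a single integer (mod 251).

Answer: 57

Derivation:
val('c') = 3, val('j') = 10
Position k = 0, exponent = n-1-k = 3
B^3 mod M = 7^3 mod 251 = 92
Delta = (10 - 3) * 92 mod 251 = 142
New hash = (166 + 142) mod 251 = 57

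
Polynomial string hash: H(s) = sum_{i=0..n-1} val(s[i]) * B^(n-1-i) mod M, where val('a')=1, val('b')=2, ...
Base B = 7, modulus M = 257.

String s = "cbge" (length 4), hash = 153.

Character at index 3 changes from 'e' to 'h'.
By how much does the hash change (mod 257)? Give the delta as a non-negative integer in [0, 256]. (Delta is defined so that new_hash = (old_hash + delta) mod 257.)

Delta formula: (val(new) - val(old)) * B^(n-1-k) mod M
  val('h') - val('e') = 8 - 5 = 3
  B^(n-1-k) = 7^0 mod 257 = 1
  Delta = 3 * 1 mod 257 = 3

Answer: 3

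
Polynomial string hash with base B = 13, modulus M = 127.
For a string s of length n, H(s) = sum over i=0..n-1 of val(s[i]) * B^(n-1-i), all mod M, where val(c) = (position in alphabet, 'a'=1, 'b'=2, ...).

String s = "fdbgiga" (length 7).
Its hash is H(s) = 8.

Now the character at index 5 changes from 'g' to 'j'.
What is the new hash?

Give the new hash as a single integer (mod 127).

val('g') = 7, val('j') = 10
Position k = 5, exponent = n-1-k = 1
B^1 mod M = 13^1 mod 127 = 13
Delta = (10 - 7) * 13 mod 127 = 39
New hash = (8 + 39) mod 127 = 47

Answer: 47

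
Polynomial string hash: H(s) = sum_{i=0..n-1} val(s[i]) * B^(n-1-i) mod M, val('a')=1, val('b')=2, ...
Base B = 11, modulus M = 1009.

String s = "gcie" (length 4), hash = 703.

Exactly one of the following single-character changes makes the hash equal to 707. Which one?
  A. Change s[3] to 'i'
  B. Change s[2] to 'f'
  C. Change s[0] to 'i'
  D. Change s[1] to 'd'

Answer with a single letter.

Answer: A

Derivation:
Option A: s[3]='e'->'i', delta=(9-5)*11^0 mod 1009 = 4, hash=703+4 mod 1009 = 707 <-- target
Option B: s[2]='i'->'f', delta=(6-9)*11^1 mod 1009 = 976, hash=703+976 mod 1009 = 670
Option C: s[0]='g'->'i', delta=(9-7)*11^3 mod 1009 = 644, hash=703+644 mod 1009 = 338
Option D: s[1]='c'->'d', delta=(4-3)*11^2 mod 1009 = 121, hash=703+121 mod 1009 = 824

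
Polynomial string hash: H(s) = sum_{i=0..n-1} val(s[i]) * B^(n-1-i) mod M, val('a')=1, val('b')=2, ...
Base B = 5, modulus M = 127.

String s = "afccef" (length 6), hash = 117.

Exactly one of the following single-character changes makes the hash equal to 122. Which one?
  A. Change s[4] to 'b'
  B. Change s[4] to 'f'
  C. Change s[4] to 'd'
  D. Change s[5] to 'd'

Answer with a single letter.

Option A: s[4]='e'->'b', delta=(2-5)*5^1 mod 127 = 112, hash=117+112 mod 127 = 102
Option B: s[4]='e'->'f', delta=(6-5)*5^1 mod 127 = 5, hash=117+5 mod 127 = 122 <-- target
Option C: s[4]='e'->'d', delta=(4-5)*5^1 mod 127 = 122, hash=117+122 mod 127 = 112
Option D: s[5]='f'->'d', delta=(4-6)*5^0 mod 127 = 125, hash=117+125 mod 127 = 115

Answer: B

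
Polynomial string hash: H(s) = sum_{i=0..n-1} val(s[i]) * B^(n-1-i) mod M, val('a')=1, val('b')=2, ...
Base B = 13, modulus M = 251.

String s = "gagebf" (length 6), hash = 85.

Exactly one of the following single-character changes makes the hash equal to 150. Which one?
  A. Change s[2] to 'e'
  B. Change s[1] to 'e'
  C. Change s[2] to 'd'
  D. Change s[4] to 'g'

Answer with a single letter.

Option A: s[2]='g'->'e', delta=(5-7)*13^3 mod 251 = 124, hash=85+124 mod 251 = 209
Option B: s[1]='a'->'e', delta=(5-1)*13^4 mod 251 = 39, hash=85+39 mod 251 = 124
Option C: s[2]='g'->'d', delta=(4-7)*13^3 mod 251 = 186, hash=85+186 mod 251 = 20
Option D: s[4]='b'->'g', delta=(7-2)*13^1 mod 251 = 65, hash=85+65 mod 251 = 150 <-- target

Answer: D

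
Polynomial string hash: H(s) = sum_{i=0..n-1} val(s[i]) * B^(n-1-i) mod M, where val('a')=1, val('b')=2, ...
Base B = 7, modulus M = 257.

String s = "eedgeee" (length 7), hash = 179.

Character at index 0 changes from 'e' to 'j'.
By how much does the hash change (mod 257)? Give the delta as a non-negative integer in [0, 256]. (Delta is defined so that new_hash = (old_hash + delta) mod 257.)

Delta formula: (val(new) - val(old)) * B^(n-1-k) mod M
  val('j') - val('e') = 10 - 5 = 5
  B^(n-1-k) = 7^6 mod 257 = 200
  Delta = 5 * 200 mod 257 = 229

Answer: 229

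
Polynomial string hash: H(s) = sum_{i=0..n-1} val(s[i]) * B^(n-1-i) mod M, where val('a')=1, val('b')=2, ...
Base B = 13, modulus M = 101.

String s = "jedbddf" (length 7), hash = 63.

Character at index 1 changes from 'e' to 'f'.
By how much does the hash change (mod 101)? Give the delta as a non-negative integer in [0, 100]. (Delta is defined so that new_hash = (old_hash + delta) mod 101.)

Answer: 17

Derivation:
Delta formula: (val(new) - val(old)) * B^(n-1-k) mod M
  val('f') - val('e') = 6 - 5 = 1
  B^(n-1-k) = 13^5 mod 101 = 17
  Delta = 1 * 17 mod 101 = 17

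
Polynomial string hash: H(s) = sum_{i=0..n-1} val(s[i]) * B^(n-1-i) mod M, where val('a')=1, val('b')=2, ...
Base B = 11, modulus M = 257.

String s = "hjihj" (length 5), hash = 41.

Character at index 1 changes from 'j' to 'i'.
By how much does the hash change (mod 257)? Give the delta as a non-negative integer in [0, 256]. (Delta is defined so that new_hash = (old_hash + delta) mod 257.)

Delta formula: (val(new) - val(old)) * B^(n-1-k) mod M
  val('i') - val('j') = 9 - 10 = -1
  B^(n-1-k) = 11^3 mod 257 = 46
  Delta = -1 * 46 mod 257 = 211

Answer: 211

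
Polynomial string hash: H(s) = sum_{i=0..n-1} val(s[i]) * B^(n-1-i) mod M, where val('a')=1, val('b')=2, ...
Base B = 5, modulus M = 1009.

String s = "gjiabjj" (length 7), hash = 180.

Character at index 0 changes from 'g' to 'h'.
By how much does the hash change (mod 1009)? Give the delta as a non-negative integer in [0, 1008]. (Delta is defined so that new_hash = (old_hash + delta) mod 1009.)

Delta formula: (val(new) - val(old)) * B^(n-1-k) mod M
  val('h') - val('g') = 8 - 7 = 1
  B^(n-1-k) = 5^6 mod 1009 = 490
  Delta = 1 * 490 mod 1009 = 490

Answer: 490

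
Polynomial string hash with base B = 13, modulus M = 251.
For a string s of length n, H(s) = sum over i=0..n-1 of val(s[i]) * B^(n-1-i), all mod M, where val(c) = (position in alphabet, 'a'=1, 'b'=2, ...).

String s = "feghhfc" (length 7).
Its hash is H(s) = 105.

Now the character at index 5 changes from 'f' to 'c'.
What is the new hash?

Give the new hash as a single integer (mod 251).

Answer: 66

Derivation:
val('f') = 6, val('c') = 3
Position k = 5, exponent = n-1-k = 1
B^1 mod M = 13^1 mod 251 = 13
Delta = (3 - 6) * 13 mod 251 = 212
New hash = (105 + 212) mod 251 = 66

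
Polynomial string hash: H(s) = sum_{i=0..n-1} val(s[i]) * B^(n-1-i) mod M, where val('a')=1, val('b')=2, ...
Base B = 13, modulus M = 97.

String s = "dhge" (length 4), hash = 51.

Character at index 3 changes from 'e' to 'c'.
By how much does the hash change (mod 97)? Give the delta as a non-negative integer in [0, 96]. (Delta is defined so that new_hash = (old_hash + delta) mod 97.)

Delta formula: (val(new) - val(old)) * B^(n-1-k) mod M
  val('c') - val('e') = 3 - 5 = -2
  B^(n-1-k) = 13^0 mod 97 = 1
  Delta = -2 * 1 mod 97 = 95

Answer: 95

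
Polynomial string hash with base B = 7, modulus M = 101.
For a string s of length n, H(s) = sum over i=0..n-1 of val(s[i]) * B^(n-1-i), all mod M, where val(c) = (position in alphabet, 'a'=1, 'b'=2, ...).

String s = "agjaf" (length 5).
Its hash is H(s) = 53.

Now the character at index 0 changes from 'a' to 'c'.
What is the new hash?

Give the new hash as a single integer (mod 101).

val('a') = 1, val('c') = 3
Position k = 0, exponent = n-1-k = 4
B^4 mod M = 7^4 mod 101 = 78
Delta = (3 - 1) * 78 mod 101 = 55
New hash = (53 + 55) mod 101 = 7

Answer: 7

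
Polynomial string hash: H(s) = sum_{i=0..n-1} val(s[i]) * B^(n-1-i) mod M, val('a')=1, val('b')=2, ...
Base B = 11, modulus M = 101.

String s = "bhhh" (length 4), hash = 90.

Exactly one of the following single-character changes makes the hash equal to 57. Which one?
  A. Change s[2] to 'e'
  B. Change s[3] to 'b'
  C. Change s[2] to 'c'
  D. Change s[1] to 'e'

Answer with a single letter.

Option A: s[2]='h'->'e', delta=(5-8)*11^1 mod 101 = 68, hash=90+68 mod 101 = 57 <-- target
Option B: s[3]='h'->'b', delta=(2-8)*11^0 mod 101 = 95, hash=90+95 mod 101 = 84
Option C: s[2]='h'->'c', delta=(3-8)*11^1 mod 101 = 46, hash=90+46 mod 101 = 35
Option D: s[1]='h'->'e', delta=(5-8)*11^2 mod 101 = 41, hash=90+41 mod 101 = 30

Answer: A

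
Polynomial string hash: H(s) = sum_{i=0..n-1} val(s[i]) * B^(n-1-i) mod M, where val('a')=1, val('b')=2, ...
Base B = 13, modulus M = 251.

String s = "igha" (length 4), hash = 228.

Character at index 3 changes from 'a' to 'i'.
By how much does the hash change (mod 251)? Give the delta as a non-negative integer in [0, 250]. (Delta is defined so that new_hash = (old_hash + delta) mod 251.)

Answer: 8

Derivation:
Delta formula: (val(new) - val(old)) * B^(n-1-k) mod M
  val('i') - val('a') = 9 - 1 = 8
  B^(n-1-k) = 13^0 mod 251 = 1
  Delta = 8 * 1 mod 251 = 8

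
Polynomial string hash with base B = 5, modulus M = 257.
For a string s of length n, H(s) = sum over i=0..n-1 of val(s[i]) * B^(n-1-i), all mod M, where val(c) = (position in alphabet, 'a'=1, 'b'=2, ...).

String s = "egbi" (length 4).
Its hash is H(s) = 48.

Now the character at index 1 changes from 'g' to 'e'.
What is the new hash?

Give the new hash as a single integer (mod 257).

Answer: 255

Derivation:
val('g') = 7, val('e') = 5
Position k = 1, exponent = n-1-k = 2
B^2 mod M = 5^2 mod 257 = 25
Delta = (5 - 7) * 25 mod 257 = 207
New hash = (48 + 207) mod 257 = 255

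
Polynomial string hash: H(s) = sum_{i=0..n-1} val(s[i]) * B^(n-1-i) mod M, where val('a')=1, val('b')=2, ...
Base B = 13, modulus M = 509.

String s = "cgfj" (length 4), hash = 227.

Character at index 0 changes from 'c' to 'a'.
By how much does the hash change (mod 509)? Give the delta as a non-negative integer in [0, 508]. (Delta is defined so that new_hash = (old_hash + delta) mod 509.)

Answer: 187

Derivation:
Delta formula: (val(new) - val(old)) * B^(n-1-k) mod M
  val('a') - val('c') = 1 - 3 = -2
  B^(n-1-k) = 13^3 mod 509 = 161
  Delta = -2 * 161 mod 509 = 187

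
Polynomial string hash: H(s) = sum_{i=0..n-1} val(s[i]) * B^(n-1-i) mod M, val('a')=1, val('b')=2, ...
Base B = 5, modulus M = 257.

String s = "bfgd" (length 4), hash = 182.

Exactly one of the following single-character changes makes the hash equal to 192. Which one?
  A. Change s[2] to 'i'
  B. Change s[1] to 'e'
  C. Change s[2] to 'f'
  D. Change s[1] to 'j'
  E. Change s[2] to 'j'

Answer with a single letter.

Answer: A

Derivation:
Option A: s[2]='g'->'i', delta=(9-7)*5^1 mod 257 = 10, hash=182+10 mod 257 = 192 <-- target
Option B: s[1]='f'->'e', delta=(5-6)*5^2 mod 257 = 232, hash=182+232 mod 257 = 157
Option C: s[2]='g'->'f', delta=(6-7)*5^1 mod 257 = 252, hash=182+252 mod 257 = 177
Option D: s[1]='f'->'j', delta=(10-6)*5^2 mod 257 = 100, hash=182+100 mod 257 = 25
Option E: s[2]='g'->'j', delta=(10-7)*5^1 mod 257 = 15, hash=182+15 mod 257 = 197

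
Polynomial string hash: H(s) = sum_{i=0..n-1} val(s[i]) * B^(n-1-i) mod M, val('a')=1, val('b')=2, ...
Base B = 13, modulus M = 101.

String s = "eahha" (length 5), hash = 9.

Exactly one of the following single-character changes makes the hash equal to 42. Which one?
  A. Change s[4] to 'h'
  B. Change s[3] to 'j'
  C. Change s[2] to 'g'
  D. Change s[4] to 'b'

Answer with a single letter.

Answer: C

Derivation:
Option A: s[4]='a'->'h', delta=(8-1)*13^0 mod 101 = 7, hash=9+7 mod 101 = 16
Option B: s[3]='h'->'j', delta=(10-8)*13^1 mod 101 = 26, hash=9+26 mod 101 = 35
Option C: s[2]='h'->'g', delta=(7-8)*13^2 mod 101 = 33, hash=9+33 mod 101 = 42 <-- target
Option D: s[4]='a'->'b', delta=(2-1)*13^0 mod 101 = 1, hash=9+1 mod 101 = 10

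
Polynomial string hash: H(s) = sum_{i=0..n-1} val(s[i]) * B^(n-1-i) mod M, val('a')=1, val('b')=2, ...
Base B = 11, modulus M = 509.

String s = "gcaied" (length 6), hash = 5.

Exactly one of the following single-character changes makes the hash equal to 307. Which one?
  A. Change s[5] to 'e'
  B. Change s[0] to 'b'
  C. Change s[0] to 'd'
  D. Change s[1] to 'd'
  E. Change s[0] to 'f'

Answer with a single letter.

Answer: E

Derivation:
Option A: s[5]='d'->'e', delta=(5-4)*11^0 mod 509 = 1, hash=5+1 mod 509 = 6
Option B: s[0]='g'->'b', delta=(2-7)*11^5 mod 509 = 492, hash=5+492 mod 509 = 497
Option C: s[0]='g'->'d', delta=(4-7)*11^5 mod 509 = 397, hash=5+397 mod 509 = 402
Option D: s[1]='c'->'d', delta=(4-3)*11^4 mod 509 = 389, hash=5+389 mod 509 = 394
Option E: s[0]='g'->'f', delta=(6-7)*11^5 mod 509 = 302, hash=5+302 mod 509 = 307 <-- target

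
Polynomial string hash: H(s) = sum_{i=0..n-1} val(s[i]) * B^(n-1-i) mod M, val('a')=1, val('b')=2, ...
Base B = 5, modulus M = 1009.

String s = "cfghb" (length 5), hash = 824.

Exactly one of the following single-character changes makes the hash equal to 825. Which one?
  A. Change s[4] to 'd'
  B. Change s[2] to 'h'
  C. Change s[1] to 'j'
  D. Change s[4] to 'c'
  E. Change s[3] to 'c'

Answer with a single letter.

Option A: s[4]='b'->'d', delta=(4-2)*5^0 mod 1009 = 2, hash=824+2 mod 1009 = 826
Option B: s[2]='g'->'h', delta=(8-7)*5^2 mod 1009 = 25, hash=824+25 mod 1009 = 849
Option C: s[1]='f'->'j', delta=(10-6)*5^3 mod 1009 = 500, hash=824+500 mod 1009 = 315
Option D: s[4]='b'->'c', delta=(3-2)*5^0 mod 1009 = 1, hash=824+1 mod 1009 = 825 <-- target
Option E: s[3]='h'->'c', delta=(3-8)*5^1 mod 1009 = 984, hash=824+984 mod 1009 = 799

Answer: D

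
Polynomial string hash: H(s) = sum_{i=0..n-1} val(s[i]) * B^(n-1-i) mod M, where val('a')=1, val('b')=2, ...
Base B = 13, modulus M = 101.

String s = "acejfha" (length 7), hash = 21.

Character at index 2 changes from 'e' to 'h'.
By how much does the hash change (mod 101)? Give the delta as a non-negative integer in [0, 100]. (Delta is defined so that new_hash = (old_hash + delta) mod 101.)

Delta formula: (val(new) - val(old)) * B^(n-1-k) mod M
  val('h') - val('e') = 8 - 5 = 3
  B^(n-1-k) = 13^4 mod 101 = 79
  Delta = 3 * 79 mod 101 = 35

Answer: 35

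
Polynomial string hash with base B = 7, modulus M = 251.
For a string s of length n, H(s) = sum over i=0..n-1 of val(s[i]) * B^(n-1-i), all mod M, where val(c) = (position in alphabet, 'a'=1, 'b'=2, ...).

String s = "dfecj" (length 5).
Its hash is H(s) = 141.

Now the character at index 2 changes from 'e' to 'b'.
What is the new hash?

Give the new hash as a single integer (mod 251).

val('e') = 5, val('b') = 2
Position k = 2, exponent = n-1-k = 2
B^2 mod M = 7^2 mod 251 = 49
Delta = (2 - 5) * 49 mod 251 = 104
New hash = (141 + 104) mod 251 = 245

Answer: 245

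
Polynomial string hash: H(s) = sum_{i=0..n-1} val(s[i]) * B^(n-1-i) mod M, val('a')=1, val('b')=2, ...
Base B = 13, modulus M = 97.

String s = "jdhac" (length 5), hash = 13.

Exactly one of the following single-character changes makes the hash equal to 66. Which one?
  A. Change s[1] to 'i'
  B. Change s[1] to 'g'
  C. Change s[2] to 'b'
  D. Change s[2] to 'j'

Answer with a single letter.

Option A: s[1]='d'->'i', delta=(9-4)*13^3 mod 97 = 24, hash=13+24 mod 97 = 37
Option B: s[1]='d'->'g', delta=(7-4)*13^3 mod 97 = 92, hash=13+92 mod 97 = 8
Option C: s[2]='h'->'b', delta=(2-8)*13^2 mod 97 = 53, hash=13+53 mod 97 = 66 <-- target
Option D: s[2]='h'->'j', delta=(10-8)*13^2 mod 97 = 47, hash=13+47 mod 97 = 60

Answer: C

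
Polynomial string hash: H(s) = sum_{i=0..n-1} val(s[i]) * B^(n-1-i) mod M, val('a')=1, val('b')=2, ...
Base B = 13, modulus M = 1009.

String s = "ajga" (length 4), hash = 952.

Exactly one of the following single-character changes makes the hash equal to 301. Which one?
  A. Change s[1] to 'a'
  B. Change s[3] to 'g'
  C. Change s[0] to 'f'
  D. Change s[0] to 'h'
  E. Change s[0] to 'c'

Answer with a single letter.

Answer: E

Derivation:
Option A: s[1]='j'->'a', delta=(1-10)*13^2 mod 1009 = 497, hash=952+497 mod 1009 = 440
Option B: s[3]='a'->'g', delta=(7-1)*13^0 mod 1009 = 6, hash=952+6 mod 1009 = 958
Option C: s[0]='a'->'f', delta=(6-1)*13^3 mod 1009 = 895, hash=952+895 mod 1009 = 838
Option D: s[0]='a'->'h', delta=(8-1)*13^3 mod 1009 = 244, hash=952+244 mod 1009 = 187
Option E: s[0]='a'->'c', delta=(3-1)*13^3 mod 1009 = 358, hash=952+358 mod 1009 = 301 <-- target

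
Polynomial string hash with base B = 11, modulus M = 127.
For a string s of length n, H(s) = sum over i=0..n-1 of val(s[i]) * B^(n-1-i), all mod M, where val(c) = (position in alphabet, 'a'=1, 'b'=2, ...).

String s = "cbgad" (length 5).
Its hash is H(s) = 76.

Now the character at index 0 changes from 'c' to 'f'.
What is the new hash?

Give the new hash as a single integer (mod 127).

Answer: 57

Derivation:
val('c') = 3, val('f') = 6
Position k = 0, exponent = n-1-k = 4
B^4 mod M = 11^4 mod 127 = 36
Delta = (6 - 3) * 36 mod 127 = 108
New hash = (76 + 108) mod 127 = 57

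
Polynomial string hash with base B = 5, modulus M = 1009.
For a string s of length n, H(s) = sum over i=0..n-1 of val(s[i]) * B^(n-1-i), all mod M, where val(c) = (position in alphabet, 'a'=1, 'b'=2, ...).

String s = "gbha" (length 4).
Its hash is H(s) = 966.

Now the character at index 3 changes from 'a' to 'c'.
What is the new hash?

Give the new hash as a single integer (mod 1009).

val('a') = 1, val('c') = 3
Position k = 3, exponent = n-1-k = 0
B^0 mod M = 5^0 mod 1009 = 1
Delta = (3 - 1) * 1 mod 1009 = 2
New hash = (966 + 2) mod 1009 = 968

Answer: 968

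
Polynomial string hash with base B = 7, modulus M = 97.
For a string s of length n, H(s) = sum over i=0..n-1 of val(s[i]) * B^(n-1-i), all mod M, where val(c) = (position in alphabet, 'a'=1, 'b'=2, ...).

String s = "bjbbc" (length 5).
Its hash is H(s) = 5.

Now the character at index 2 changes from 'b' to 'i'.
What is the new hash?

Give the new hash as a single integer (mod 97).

Answer: 57

Derivation:
val('b') = 2, val('i') = 9
Position k = 2, exponent = n-1-k = 2
B^2 mod M = 7^2 mod 97 = 49
Delta = (9 - 2) * 49 mod 97 = 52
New hash = (5 + 52) mod 97 = 57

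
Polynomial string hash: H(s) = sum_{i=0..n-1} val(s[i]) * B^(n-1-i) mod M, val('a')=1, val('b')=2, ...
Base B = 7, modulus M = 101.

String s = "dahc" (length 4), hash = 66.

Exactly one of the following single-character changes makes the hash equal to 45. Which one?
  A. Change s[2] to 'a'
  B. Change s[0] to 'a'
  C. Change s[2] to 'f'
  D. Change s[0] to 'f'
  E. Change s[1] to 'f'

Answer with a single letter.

Option A: s[2]='h'->'a', delta=(1-8)*7^1 mod 101 = 52, hash=66+52 mod 101 = 17
Option B: s[0]='d'->'a', delta=(1-4)*7^3 mod 101 = 82, hash=66+82 mod 101 = 47
Option C: s[2]='h'->'f', delta=(6-8)*7^1 mod 101 = 87, hash=66+87 mod 101 = 52
Option D: s[0]='d'->'f', delta=(6-4)*7^3 mod 101 = 80, hash=66+80 mod 101 = 45 <-- target
Option E: s[1]='a'->'f', delta=(6-1)*7^2 mod 101 = 43, hash=66+43 mod 101 = 8

Answer: D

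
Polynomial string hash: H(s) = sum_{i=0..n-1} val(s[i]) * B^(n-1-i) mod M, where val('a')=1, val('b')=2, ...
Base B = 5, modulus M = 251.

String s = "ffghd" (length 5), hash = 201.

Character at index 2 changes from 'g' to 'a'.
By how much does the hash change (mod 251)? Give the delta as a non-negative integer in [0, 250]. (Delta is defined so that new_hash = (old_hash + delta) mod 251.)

Delta formula: (val(new) - val(old)) * B^(n-1-k) mod M
  val('a') - val('g') = 1 - 7 = -6
  B^(n-1-k) = 5^2 mod 251 = 25
  Delta = -6 * 25 mod 251 = 101

Answer: 101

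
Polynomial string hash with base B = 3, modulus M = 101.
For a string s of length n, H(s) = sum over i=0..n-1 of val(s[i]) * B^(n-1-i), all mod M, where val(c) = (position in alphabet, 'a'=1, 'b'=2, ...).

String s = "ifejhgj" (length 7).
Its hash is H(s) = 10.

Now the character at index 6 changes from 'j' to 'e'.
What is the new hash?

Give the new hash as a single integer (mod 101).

Answer: 5

Derivation:
val('j') = 10, val('e') = 5
Position k = 6, exponent = n-1-k = 0
B^0 mod M = 3^0 mod 101 = 1
Delta = (5 - 10) * 1 mod 101 = 96
New hash = (10 + 96) mod 101 = 5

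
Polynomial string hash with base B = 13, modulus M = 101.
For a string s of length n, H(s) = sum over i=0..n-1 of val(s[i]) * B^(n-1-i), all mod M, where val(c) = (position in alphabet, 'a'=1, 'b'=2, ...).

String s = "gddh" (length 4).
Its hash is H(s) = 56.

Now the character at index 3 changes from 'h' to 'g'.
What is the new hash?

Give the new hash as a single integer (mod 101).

val('h') = 8, val('g') = 7
Position k = 3, exponent = n-1-k = 0
B^0 mod M = 13^0 mod 101 = 1
Delta = (7 - 8) * 1 mod 101 = 100
New hash = (56 + 100) mod 101 = 55

Answer: 55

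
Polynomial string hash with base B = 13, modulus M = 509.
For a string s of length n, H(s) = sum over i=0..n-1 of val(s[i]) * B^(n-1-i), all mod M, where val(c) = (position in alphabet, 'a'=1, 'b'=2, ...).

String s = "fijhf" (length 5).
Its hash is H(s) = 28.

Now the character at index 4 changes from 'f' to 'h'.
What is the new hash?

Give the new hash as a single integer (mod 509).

val('f') = 6, val('h') = 8
Position k = 4, exponent = n-1-k = 0
B^0 mod M = 13^0 mod 509 = 1
Delta = (8 - 6) * 1 mod 509 = 2
New hash = (28 + 2) mod 509 = 30

Answer: 30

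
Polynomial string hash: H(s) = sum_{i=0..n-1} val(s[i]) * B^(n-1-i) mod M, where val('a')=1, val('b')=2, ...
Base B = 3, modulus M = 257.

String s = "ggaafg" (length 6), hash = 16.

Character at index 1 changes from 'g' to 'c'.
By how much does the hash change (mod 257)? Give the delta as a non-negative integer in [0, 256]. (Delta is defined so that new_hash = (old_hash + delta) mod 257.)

Delta formula: (val(new) - val(old)) * B^(n-1-k) mod M
  val('c') - val('g') = 3 - 7 = -4
  B^(n-1-k) = 3^4 mod 257 = 81
  Delta = -4 * 81 mod 257 = 190

Answer: 190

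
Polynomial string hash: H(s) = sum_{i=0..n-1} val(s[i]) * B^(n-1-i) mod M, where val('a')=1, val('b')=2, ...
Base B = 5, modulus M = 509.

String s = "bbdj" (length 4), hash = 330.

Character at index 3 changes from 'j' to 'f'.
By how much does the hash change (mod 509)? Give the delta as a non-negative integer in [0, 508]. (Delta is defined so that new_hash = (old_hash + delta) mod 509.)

Delta formula: (val(new) - val(old)) * B^(n-1-k) mod M
  val('f') - val('j') = 6 - 10 = -4
  B^(n-1-k) = 5^0 mod 509 = 1
  Delta = -4 * 1 mod 509 = 505

Answer: 505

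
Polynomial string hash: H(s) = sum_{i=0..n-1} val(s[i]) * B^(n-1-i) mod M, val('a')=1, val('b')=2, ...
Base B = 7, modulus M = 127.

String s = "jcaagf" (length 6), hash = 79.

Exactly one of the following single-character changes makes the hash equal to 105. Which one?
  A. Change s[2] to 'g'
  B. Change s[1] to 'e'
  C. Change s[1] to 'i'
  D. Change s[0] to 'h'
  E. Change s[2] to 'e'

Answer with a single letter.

Answer: A

Derivation:
Option A: s[2]='a'->'g', delta=(7-1)*7^3 mod 127 = 26, hash=79+26 mod 127 = 105 <-- target
Option B: s[1]='c'->'e', delta=(5-3)*7^4 mod 127 = 103, hash=79+103 mod 127 = 55
Option C: s[1]='c'->'i', delta=(9-3)*7^4 mod 127 = 55, hash=79+55 mod 127 = 7
Option D: s[0]='j'->'h', delta=(8-10)*7^5 mod 127 = 41, hash=79+41 mod 127 = 120
Option E: s[2]='a'->'e', delta=(5-1)*7^3 mod 127 = 102, hash=79+102 mod 127 = 54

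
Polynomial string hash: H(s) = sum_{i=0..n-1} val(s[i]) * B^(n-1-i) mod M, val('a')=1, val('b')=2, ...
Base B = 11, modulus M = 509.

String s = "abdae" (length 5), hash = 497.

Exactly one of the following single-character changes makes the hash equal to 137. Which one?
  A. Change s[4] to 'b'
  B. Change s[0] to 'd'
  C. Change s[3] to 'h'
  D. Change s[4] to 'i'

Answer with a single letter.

Option A: s[4]='e'->'b', delta=(2-5)*11^0 mod 509 = 506, hash=497+506 mod 509 = 494
Option B: s[0]='a'->'d', delta=(4-1)*11^4 mod 509 = 149, hash=497+149 mod 509 = 137 <-- target
Option C: s[3]='a'->'h', delta=(8-1)*11^1 mod 509 = 77, hash=497+77 mod 509 = 65
Option D: s[4]='e'->'i', delta=(9-5)*11^0 mod 509 = 4, hash=497+4 mod 509 = 501

Answer: B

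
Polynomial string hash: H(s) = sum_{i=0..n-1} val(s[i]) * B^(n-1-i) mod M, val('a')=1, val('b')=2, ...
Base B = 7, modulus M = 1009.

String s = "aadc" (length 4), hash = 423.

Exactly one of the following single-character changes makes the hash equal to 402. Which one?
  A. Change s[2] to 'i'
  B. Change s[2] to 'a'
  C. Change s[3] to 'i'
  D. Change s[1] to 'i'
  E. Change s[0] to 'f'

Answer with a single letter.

Answer: B

Derivation:
Option A: s[2]='d'->'i', delta=(9-4)*7^1 mod 1009 = 35, hash=423+35 mod 1009 = 458
Option B: s[2]='d'->'a', delta=(1-4)*7^1 mod 1009 = 988, hash=423+988 mod 1009 = 402 <-- target
Option C: s[3]='c'->'i', delta=(9-3)*7^0 mod 1009 = 6, hash=423+6 mod 1009 = 429
Option D: s[1]='a'->'i', delta=(9-1)*7^2 mod 1009 = 392, hash=423+392 mod 1009 = 815
Option E: s[0]='a'->'f', delta=(6-1)*7^3 mod 1009 = 706, hash=423+706 mod 1009 = 120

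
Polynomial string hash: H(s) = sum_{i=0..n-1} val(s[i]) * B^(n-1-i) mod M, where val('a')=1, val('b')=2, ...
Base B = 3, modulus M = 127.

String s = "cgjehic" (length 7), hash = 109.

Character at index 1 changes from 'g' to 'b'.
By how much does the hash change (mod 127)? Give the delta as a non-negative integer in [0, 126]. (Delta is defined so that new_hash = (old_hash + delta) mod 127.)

Answer: 55

Derivation:
Delta formula: (val(new) - val(old)) * B^(n-1-k) mod M
  val('b') - val('g') = 2 - 7 = -5
  B^(n-1-k) = 3^5 mod 127 = 116
  Delta = -5 * 116 mod 127 = 55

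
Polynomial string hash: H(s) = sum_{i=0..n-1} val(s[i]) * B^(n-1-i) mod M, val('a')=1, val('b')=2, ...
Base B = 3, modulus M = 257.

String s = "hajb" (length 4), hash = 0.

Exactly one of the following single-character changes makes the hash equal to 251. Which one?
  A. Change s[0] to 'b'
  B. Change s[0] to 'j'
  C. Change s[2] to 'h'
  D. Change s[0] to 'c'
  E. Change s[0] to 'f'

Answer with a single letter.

Answer: C

Derivation:
Option A: s[0]='h'->'b', delta=(2-8)*3^3 mod 257 = 95, hash=0+95 mod 257 = 95
Option B: s[0]='h'->'j', delta=(10-8)*3^3 mod 257 = 54, hash=0+54 mod 257 = 54
Option C: s[2]='j'->'h', delta=(8-10)*3^1 mod 257 = 251, hash=0+251 mod 257 = 251 <-- target
Option D: s[0]='h'->'c', delta=(3-8)*3^3 mod 257 = 122, hash=0+122 mod 257 = 122
Option E: s[0]='h'->'f', delta=(6-8)*3^3 mod 257 = 203, hash=0+203 mod 257 = 203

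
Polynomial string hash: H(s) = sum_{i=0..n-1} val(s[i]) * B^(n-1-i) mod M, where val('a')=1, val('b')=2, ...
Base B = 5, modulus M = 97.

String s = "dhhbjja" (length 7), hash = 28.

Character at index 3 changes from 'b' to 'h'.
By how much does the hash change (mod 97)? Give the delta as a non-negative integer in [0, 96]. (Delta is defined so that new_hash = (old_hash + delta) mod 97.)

Answer: 71

Derivation:
Delta formula: (val(new) - val(old)) * B^(n-1-k) mod M
  val('h') - val('b') = 8 - 2 = 6
  B^(n-1-k) = 5^3 mod 97 = 28
  Delta = 6 * 28 mod 97 = 71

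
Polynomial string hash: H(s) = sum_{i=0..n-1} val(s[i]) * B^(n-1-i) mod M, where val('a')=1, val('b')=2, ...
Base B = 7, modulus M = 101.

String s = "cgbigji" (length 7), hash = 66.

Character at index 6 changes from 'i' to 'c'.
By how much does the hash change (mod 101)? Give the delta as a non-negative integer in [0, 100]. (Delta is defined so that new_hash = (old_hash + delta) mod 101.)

Answer: 95

Derivation:
Delta formula: (val(new) - val(old)) * B^(n-1-k) mod M
  val('c') - val('i') = 3 - 9 = -6
  B^(n-1-k) = 7^0 mod 101 = 1
  Delta = -6 * 1 mod 101 = 95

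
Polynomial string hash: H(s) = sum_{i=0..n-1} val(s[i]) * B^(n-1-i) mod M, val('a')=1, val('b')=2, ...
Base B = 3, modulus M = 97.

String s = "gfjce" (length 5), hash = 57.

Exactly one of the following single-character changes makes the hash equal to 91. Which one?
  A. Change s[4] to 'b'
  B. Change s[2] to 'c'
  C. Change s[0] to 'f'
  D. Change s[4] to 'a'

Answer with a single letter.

Answer: B

Derivation:
Option A: s[4]='e'->'b', delta=(2-5)*3^0 mod 97 = 94, hash=57+94 mod 97 = 54
Option B: s[2]='j'->'c', delta=(3-10)*3^2 mod 97 = 34, hash=57+34 mod 97 = 91 <-- target
Option C: s[0]='g'->'f', delta=(6-7)*3^4 mod 97 = 16, hash=57+16 mod 97 = 73
Option D: s[4]='e'->'a', delta=(1-5)*3^0 mod 97 = 93, hash=57+93 mod 97 = 53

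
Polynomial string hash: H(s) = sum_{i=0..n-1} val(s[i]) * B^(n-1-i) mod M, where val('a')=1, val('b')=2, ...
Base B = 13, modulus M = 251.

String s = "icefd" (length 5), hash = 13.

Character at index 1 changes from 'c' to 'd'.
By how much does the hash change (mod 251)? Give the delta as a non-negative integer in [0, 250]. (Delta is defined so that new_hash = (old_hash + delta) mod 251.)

Delta formula: (val(new) - val(old)) * B^(n-1-k) mod M
  val('d') - val('c') = 4 - 3 = 1
  B^(n-1-k) = 13^3 mod 251 = 189
  Delta = 1 * 189 mod 251 = 189

Answer: 189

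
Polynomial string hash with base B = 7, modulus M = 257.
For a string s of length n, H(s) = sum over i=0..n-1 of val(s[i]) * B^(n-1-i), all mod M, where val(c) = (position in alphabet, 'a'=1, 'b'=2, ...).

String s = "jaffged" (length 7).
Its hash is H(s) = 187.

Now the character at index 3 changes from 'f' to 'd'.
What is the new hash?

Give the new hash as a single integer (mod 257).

val('f') = 6, val('d') = 4
Position k = 3, exponent = n-1-k = 3
B^3 mod M = 7^3 mod 257 = 86
Delta = (4 - 6) * 86 mod 257 = 85
New hash = (187 + 85) mod 257 = 15

Answer: 15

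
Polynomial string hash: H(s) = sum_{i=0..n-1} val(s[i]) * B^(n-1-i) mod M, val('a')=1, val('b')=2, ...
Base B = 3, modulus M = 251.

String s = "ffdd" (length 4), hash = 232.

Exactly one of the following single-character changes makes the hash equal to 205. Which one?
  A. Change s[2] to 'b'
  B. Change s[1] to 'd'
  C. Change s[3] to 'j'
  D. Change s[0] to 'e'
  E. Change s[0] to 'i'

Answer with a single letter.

Answer: D

Derivation:
Option A: s[2]='d'->'b', delta=(2-4)*3^1 mod 251 = 245, hash=232+245 mod 251 = 226
Option B: s[1]='f'->'d', delta=(4-6)*3^2 mod 251 = 233, hash=232+233 mod 251 = 214
Option C: s[3]='d'->'j', delta=(10-4)*3^0 mod 251 = 6, hash=232+6 mod 251 = 238
Option D: s[0]='f'->'e', delta=(5-6)*3^3 mod 251 = 224, hash=232+224 mod 251 = 205 <-- target
Option E: s[0]='f'->'i', delta=(9-6)*3^3 mod 251 = 81, hash=232+81 mod 251 = 62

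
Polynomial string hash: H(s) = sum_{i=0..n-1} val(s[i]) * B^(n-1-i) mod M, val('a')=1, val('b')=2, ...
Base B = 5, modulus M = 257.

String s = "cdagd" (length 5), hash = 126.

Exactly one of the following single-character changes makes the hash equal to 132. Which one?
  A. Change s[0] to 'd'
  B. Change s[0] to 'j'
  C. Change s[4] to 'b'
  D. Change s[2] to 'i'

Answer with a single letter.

Answer: B

Derivation:
Option A: s[0]='c'->'d', delta=(4-3)*5^4 mod 257 = 111, hash=126+111 mod 257 = 237
Option B: s[0]='c'->'j', delta=(10-3)*5^4 mod 257 = 6, hash=126+6 mod 257 = 132 <-- target
Option C: s[4]='d'->'b', delta=(2-4)*5^0 mod 257 = 255, hash=126+255 mod 257 = 124
Option D: s[2]='a'->'i', delta=(9-1)*5^2 mod 257 = 200, hash=126+200 mod 257 = 69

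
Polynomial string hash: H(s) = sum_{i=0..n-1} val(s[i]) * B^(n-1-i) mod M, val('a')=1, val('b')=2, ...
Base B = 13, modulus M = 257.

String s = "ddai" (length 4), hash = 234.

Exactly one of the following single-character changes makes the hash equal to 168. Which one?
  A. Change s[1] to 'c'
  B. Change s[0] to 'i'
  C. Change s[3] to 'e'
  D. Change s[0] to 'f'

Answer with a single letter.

Option A: s[1]='d'->'c', delta=(3-4)*13^2 mod 257 = 88, hash=234+88 mod 257 = 65
Option B: s[0]='d'->'i', delta=(9-4)*13^3 mod 257 = 191, hash=234+191 mod 257 = 168 <-- target
Option C: s[3]='i'->'e', delta=(5-9)*13^0 mod 257 = 253, hash=234+253 mod 257 = 230
Option D: s[0]='d'->'f', delta=(6-4)*13^3 mod 257 = 25, hash=234+25 mod 257 = 2

Answer: B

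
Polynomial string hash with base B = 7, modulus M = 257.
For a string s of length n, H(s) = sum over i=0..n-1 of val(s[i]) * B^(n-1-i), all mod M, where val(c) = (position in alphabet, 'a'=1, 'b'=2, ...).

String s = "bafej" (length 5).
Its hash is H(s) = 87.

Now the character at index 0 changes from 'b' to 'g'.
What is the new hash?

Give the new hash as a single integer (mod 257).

val('b') = 2, val('g') = 7
Position k = 0, exponent = n-1-k = 4
B^4 mod M = 7^4 mod 257 = 88
Delta = (7 - 2) * 88 mod 257 = 183
New hash = (87 + 183) mod 257 = 13

Answer: 13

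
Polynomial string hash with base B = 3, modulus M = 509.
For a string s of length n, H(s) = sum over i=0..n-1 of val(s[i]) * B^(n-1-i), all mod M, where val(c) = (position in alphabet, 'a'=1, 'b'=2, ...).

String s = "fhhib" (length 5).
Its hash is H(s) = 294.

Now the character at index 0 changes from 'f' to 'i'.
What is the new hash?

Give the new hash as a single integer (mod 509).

val('f') = 6, val('i') = 9
Position k = 0, exponent = n-1-k = 4
B^4 mod M = 3^4 mod 509 = 81
Delta = (9 - 6) * 81 mod 509 = 243
New hash = (294 + 243) mod 509 = 28

Answer: 28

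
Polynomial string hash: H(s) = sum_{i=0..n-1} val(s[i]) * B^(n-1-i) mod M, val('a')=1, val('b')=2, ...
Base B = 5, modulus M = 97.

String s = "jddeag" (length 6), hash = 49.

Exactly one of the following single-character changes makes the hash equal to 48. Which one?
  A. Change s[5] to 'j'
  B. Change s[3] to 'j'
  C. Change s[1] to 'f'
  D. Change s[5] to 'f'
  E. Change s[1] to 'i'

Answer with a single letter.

Option A: s[5]='g'->'j', delta=(10-7)*5^0 mod 97 = 3, hash=49+3 mod 97 = 52
Option B: s[3]='e'->'j', delta=(10-5)*5^2 mod 97 = 28, hash=49+28 mod 97 = 77
Option C: s[1]='d'->'f', delta=(6-4)*5^4 mod 97 = 86, hash=49+86 mod 97 = 38
Option D: s[5]='g'->'f', delta=(6-7)*5^0 mod 97 = 96, hash=49+96 mod 97 = 48 <-- target
Option E: s[1]='d'->'i', delta=(9-4)*5^4 mod 97 = 21, hash=49+21 mod 97 = 70

Answer: D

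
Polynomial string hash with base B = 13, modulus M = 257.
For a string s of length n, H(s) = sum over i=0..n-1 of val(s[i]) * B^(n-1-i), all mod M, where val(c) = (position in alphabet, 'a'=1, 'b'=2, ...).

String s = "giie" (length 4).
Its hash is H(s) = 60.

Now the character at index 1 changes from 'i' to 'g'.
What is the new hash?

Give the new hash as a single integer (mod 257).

Answer: 236

Derivation:
val('i') = 9, val('g') = 7
Position k = 1, exponent = n-1-k = 2
B^2 mod M = 13^2 mod 257 = 169
Delta = (7 - 9) * 169 mod 257 = 176
New hash = (60 + 176) mod 257 = 236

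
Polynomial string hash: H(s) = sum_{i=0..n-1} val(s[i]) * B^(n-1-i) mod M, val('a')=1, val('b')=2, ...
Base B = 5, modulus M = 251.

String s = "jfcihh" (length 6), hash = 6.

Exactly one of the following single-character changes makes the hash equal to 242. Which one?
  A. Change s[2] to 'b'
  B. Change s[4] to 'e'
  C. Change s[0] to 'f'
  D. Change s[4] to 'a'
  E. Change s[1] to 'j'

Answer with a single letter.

Option A: s[2]='c'->'b', delta=(2-3)*5^3 mod 251 = 126, hash=6+126 mod 251 = 132
Option B: s[4]='h'->'e', delta=(5-8)*5^1 mod 251 = 236, hash=6+236 mod 251 = 242 <-- target
Option C: s[0]='j'->'f', delta=(6-10)*5^5 mod 251 = 50, hash=6+50 mod 251 = 56
Option D: s[4]='h'->'a', delta=(1-8)*5^1 mod 251 = 216, hash=6+216 mod 251 = 222
Option E: s[1]='f'->'j', delta=(10-6)*5^4 mod 251 = 241, hash=6+241 mod 251 = 247

Answer: B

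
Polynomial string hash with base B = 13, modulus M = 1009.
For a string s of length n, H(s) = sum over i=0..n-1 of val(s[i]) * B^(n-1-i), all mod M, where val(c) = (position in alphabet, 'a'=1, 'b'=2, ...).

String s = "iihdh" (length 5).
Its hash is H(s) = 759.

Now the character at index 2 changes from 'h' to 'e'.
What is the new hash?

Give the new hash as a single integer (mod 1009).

Answer: 252

Derivation:
val('h') = 8, val('e') = 5
Position k = 2, exponent = n-1-k = 2
B^2 mod M = 13^2 mod 1009 = 169
Delta = (5 - 8) * 169 mod 1009 = 502
New hash = (759 + 502) mod 1009 = 252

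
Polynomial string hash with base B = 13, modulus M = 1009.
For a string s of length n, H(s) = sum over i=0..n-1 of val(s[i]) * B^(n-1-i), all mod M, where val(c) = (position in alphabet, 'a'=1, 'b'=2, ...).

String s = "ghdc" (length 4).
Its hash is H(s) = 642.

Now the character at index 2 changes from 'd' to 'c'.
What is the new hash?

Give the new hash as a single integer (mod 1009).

val('d') = 4, val('c') = 3
Position k = 2, exponent = n-1-k = 1
B^1 mod M = 13^1 mod 1009 = 13
Delta = (3 - 4) * 13 mod 1009 = 996
New hash = (642 + 996) mod 1009 = 629

Answer: 629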